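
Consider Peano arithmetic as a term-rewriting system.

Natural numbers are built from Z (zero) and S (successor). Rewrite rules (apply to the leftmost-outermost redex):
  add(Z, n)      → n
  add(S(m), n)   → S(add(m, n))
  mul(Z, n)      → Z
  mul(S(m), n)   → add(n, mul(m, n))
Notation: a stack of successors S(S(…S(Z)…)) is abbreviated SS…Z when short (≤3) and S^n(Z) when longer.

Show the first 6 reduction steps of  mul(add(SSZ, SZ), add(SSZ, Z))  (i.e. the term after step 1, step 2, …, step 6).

  start: mul(add(SSZ, SZ), add(SSZ, Z))
  step 1: mul(S(add(SZ, SZ)), add(SSZ, Z))
  step 2: add(add(SSZ, Z), mul(add(SZ, SZ), add(SSZ, Z)))
  step 3: add(S(add(SZ, Z)), mul(add(SZ, SZ), add(SSZ, Z)))
  step 4: S(add(add(SZ, Z), mul(add(SZ, SZ), add(SSZ, Z))))
  step 5: S(add(S(add(Z, Z)), mul(add(SZ, SZ), add(SSZ, Z))))
  step 6: S(S(add(add(Z, Z), mul(add(SZ, SZ), add(SSZ, Z)))))

Answer: after 6 steps: S(S(add(add(Z, Z), mul(add(SZ, SZ), add(SSZ, Z)))))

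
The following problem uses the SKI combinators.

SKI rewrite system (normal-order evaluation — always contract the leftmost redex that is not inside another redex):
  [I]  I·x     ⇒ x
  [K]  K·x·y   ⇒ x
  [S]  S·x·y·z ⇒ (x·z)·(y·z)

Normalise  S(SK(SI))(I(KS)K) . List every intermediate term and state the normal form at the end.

  start: S(SK(SI))(I(KS)K)
  step 1: S(SK(SI))(KSK)
  step 2: S(SK(SI))S

Answer: normal form = S(SK(SI))S  (in 2 steps)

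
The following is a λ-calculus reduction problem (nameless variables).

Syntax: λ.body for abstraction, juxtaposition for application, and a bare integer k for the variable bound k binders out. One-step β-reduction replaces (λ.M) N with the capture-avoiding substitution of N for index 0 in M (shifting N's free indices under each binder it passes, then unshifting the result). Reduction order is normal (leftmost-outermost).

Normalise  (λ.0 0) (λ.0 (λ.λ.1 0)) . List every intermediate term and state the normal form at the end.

  start: (λ.0 0) (λ.0 (λ.λ.1 0))
  [1] (λ.0 (λ.λ.1 0)) (λ.0 (λ.λ.1 0))
  [2] (λ.0 (λ.λ.1 0)) (λ.λ.1 0)
  [3] (λ.λ.1 0) (λ.λ.1 0)
  [4] λ.(λ.λ.1 0) 0
  [5] λ.λ.1 0

Answer: normal form = λ.λ.1 0  (in 5 steps)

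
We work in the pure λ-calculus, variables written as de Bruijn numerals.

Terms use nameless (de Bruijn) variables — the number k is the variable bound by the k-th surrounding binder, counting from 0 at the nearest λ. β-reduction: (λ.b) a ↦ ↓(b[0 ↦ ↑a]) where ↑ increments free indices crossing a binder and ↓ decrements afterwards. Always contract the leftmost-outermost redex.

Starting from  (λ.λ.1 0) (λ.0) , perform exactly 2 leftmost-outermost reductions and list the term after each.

Answer: after 2 steps: λ.0

Working:
  start: (λ.λ.1 0) (λ.0)
  step 1: λ.(λ.0) 0
  step 2: λ.0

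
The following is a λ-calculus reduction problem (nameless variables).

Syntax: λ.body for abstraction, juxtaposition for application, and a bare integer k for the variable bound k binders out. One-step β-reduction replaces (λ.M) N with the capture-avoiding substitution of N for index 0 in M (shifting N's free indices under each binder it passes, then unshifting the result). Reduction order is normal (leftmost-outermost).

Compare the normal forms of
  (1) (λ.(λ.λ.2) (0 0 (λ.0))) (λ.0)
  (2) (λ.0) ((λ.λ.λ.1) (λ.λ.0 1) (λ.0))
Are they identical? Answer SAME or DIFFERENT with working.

Answer: SAME — A ⇓ λ.λ.0, B ⇓ λ.λ.0

Derivation:
Term A:
  start: (λ.(λ.λ.2) (0 0 (λ.0))) (λ.0)
  →1  (λ.λ.λ.0) ((λ.0) (λ.0) (λ.0))
  →2  λ.λ.0

Term B:
  start: (λ.0) ((λ.λ.λ.1) (λ.λ.0 1) (λ.0))
  →1  (λ.λ.λ.1) (λ.λ.0 1) (λ.0)
  →2  (λ.λ.1) (λ.0)
  →3  λ.λ.0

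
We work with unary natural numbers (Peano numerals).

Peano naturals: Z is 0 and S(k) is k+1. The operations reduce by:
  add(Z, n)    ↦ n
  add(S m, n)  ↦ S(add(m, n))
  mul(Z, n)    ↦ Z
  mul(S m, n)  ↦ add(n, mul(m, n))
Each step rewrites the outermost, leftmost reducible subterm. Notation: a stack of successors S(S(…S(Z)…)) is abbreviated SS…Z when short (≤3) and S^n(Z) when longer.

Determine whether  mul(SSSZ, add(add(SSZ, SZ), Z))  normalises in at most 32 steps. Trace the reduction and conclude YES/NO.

  start: mul(SSSZ, add(add(SSZ, SZ), Z))
  [1] add(add(add(SSZ, SZ), Z), mul(SSZ, add(add(SSZ, SZ), Z)))
  [2] add(add(S(add(SZ, SZ)), Z), mul(SSZ, add(add(SSZ, SZ), Z)))
  [3] add(S(add(add(SZ, SZ), Z)), mul(SSZ, add(add(SSZ, SZ), Z)))
  [4] S(add(add(add(SZ, SZ), Z), mul(SSZ, add(add(SSZ, SZ), Z))))
  [5] S(add(add(S(add(Z, SZ)), Z), mul(SSZ, add(add(SSZ, SZ), Z))))
  [6] S(add(S(add(add(Z, SZ), Z)), mul(SSZ, add(add(SSZ, SZ), Z))))
  [7] S(S(add(add(add(Z, SZ), Z), mul(SSZ, add(add(SSZ, SZ), Z)))))
  [8] S(S(add(add(SZ, Z), mul(SSZ, add(add(SSZ, SZ), Z)))))
  [9] S(S(add(S(add(Z, Z)), mul(SSZ, add(add(SSZ, SZ), Z)))))
  [10] S(S(S(add(add(Z, Z), mul(SSZ, add(add(SSZ, SZ), Z))))))
  [11] S(S(S(add(Z, mul(SSZ, add(add(SSZ, SZ), Z))))))
  [12] S(S(S(mul(SSZ, add(add(SSZ, SZ), Z)))))
  [13] S(S(S(add(add(add(SSZ, SZ), Z), mul(SZ, add(add(SSZ, SZ), Z))))))
  [14] S(S(S(add(add(S(add(SZ, SZ)), Z), mul(SZ, add(add(SSZ, SZ), Z))))))
  [15] S(S(S(add(S(add(add(SZ, SZ), Z)), mul(SZ, add(add(SSZ, SZ), Z))))))
  [16] S(S(S(S(add(add(add(SZ, SZ), Z), mul(SZ, add(add(SSZ, SZ), Z)))))))
  [17] S(S(S(S(add(add(S(add(Z, SZ)), Z), mul(SZ, add(add(SSZ, SZ), Z)))))))
  [18] S(S(S(S(add(S(add(add(Z, SZ), Z)), mul(SZ, add(add(SSZ, SZ), Z)))))))
  [19] S(S(S(S(S(add(add(add(Z, SZ), Z), mul(SZ, add(add(SSZ, SZ), Z))))))))
  [20] S(S(S(S(S(add(add(SZ, Z), mul(SZ, add(add(SSZ, SZ), Z))))))))
  [21] S(S(S(S(S(add(S(add(Z, Z)), mul(SZ, add(add(SSZ, SZ), Z))))))))
  [22] S(S(S(S(S(S(add(add(Z, Z), mul(SZ, add(add(SSZ, SZ), Z)))))))))
  [23] S(S(S(S(S(S(add(Z, mul(SZ, add(add(SSZ, SZ), Z)))))))))
  [24] S(S(S(S(S(S(mul(SZ, add(add(SSZ, SZ), Z))))))))
  [25] S(S(S(S(S(S(add(add(add(SSZ, SZ), Z), mul(Z, add(add(SSZ, SZ), Z)))))))))
  [26] S(S(S(S(S(S(add(add(S(add(SZ, SZ)), Z), mul(Z, add(add(SSZ, SZ), Z)))))))))
  [27] S(S(S(S(S(S(add(S(add(add(SZ, SZ), Z)), mul(Z, add(add(SSZ, SZ), Z)))))))))
  [28] S(S(S(S(S(S(S(add(add(add(SZ, SZ), Z), mul(Z, add(add(SSZ, SZ), Z))))))))))
  [29] S(S(S(S(S(S(S(add(add(S(add(Z, SZ)), Z), mul(Z, add(add(SSZ, SZ), Z))))))))))
  [30] S(S(S(S(S(S(S(add(S(add(add(Z, SZ), Z)), mul(Z, add(add(SSZ, SZ), Z))))))))))
  [31] S(S(S(S(S(S(S(S(add(add(add(Z, SZ), Z), mul(Z, add(add(SSZ, SZ), Z)))))))))))
  [32] S(S(S(S(S(S(S(S(add(add(SZ, Z), mul(Z, add(add(SSZ, SZ), Z)))))))))))

Answer: NO — after 32 steps the term is S(S(S(S(S(S(S(S(add(add(SZ, Z), mul(Z, add(add(SSZ, SZ), Z))))))))))), not yet normal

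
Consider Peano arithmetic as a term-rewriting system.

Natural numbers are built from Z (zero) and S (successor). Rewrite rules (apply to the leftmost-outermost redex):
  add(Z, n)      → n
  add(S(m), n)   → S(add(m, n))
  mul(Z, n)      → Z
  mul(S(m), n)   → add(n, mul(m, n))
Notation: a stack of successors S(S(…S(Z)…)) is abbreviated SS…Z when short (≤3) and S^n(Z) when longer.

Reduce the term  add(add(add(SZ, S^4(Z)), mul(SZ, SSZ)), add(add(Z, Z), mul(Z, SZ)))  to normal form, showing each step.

  start: add(add(add(SZ, S^4(Z)), mul(SZ, SSZ)), add(add(Z, Z), mul(Z, SZ)))
  step 1: add(add(S(add(Z, S^4(Z))), mul(SZ, SSZ)), add(add(Z, Z), mul(Z, SZ)))
  step 2: add(S(add(add(Z, S^4(Z)), mul(SZ, SSZ))), add(add(Z, Z), mul(Z, SZ)))
  step 3: S(add(add(add(Z, S^4(Z)), mul(SZ, SSZ)), add(add(Z, Z), mul(Z, SZ))))
  step 4: S(add(add(S^4(Z), mul(SZ, SSZ)), add(add(Z, Z), mul(Z, SZ))))
  step 5: S(add(S(add(SSSZ, mul(SZ, SSZ))), add(add(Z, Z), mul(Z, SZ))))
  step 6: S(S(add(add(SSSZ, mul(SZ, SSZ)), add(add(Z, Z), mul(Z, SZ)))))
  step 7: S(S(add(S(add(SSZ, mul(SZ, SSZ))), add(add(Z, Z), mul(Z, SZ)))))
  step 8: S(S(S(add(add(SSZ, mul(SZ, SSZ)), add(add(Z, Z), mul(Z, SZ))))))
  step 9: S(S(S(add(S(add(SZ, mul(SZ, SSZ))), add(add(Z, Z), mul(Z, SZ))))))
  step 10: S(S(S(S(add(add(SZ, mul(SZ, SSZ)), add(add(Z, Z), mul(Z, SZ)))))))
  step 11: S(S(S(S(add(S(add(Z, mul(SZ, SSZ))), add(add(Z, Z), mul(Z, SZ)))))))
  step 12: S(S(S(S(S(add(add(Z, mul(SZ, SSZ)), add(add(Z, Z), mul(Z, SZ))))))))
  step 13: S(S(S(S(S(add(mul(SZ, SSZ), add(add(Z, Z), mul(Z, SZ))))))))
  step 14: S(S(S(S(S(add(add(SSZ, mul(Z, SSZ)), add(add(Z, Z), mul(Z, SZ))))))))
  step 15: S(S(S(S(S(add(S(add(SZ, mul(Z, SSZ))), add(add(Z, Z), mul(Z, SZ))))))))
  step 16: S(S(S(S(S(S(add(add(SZ, mul(Z, SSZ)), add(add(Z, Z), mul(Z, SZ)))))))))
  step 17: S(S(S(S(S(S(add(S(add(Z, mul(Z, SSZ))), add(add(Z, Z), mul(Z, SZ)))))))))
  step 18: S(S(S(S(S(S(S(add(add(Z, mul(Z, SSZ)), add(add(Z, Z), mul(Z, SZ))))))))))
  step 19: S(S(S(S(S(S(S(add(mul(Z, SSZ), add(add(Z, Z), mul(Z, SZ))))))))))
  step 20: S(S(S(S(S(S(S(add(Z, add(add(Z, Z), mul(Z, SZ))))))))))
  step 21: S(S(S(S(S(S(S(add(add(Z, Z), mul(Z, SZ)))))))))
  step 22: S(S(S(S(S(S(S(add(Z, mul(Z, SZ)))))))))
  step 23: S(S(S(S(S(S(S(mul(Z, SZ))))))))
  step 24: S^7(Z)

Answer: normal form = S^7(Z)  (in 24 steps)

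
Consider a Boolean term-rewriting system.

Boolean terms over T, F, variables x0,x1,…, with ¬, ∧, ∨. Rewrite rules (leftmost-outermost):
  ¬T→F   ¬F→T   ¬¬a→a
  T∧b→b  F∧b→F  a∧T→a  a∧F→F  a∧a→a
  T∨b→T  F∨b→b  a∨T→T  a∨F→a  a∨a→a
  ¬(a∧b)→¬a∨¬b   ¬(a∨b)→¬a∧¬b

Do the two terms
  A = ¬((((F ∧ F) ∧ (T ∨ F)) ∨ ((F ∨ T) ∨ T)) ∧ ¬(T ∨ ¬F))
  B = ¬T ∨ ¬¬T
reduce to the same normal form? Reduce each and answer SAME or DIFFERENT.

Answer: SAME — A ⇓ T, B ⇓ T

Derivation:
Term A:
  start: ¬((((F ∧ F) ∧ (T ∨ F)) ∨ ((F ∨ T) ∨ T)) ∧ ¬(T ∨ ¬F))
  step 1: ¬(((F ∧ F) ∧ (T ∨ F)) ∨ ((F ∨ T) ∨ T)) ∨ ¬¬(T ∨ ¬F)
  step 2: (¬((F ∧ F) ∧ (T ∨ F)) ∧ ¬((F ∨ T) ∨ T)) ∨ ¬¬(T ∨ ¬F)
  step 3: ((¬(F ∧ F) ∨ ¬(T ∨ F)) ∧ ¬((F ∨ T) ∨ T)) ∨ ¬¬(T ∨ ¬F)
  step 4: (((¬F ∨ ¬F) ∨ ¬(T ∨ F)) ∧ ¬((F ∨ T) ∨ T)) ∨ ¬¬(T ∨ ¬F)
  step 5: ((¬F ∨ ¬(T ∨ F)) ∧ ¬((F ∨ T) ∨ T)) ∨ ¬¬(T ∨ ¬F)
  step 6: ((T ∨ ¬(T ∨ F)) ∧ ¬((F ∨ T) ∨ T)) ∨ ¬¬(T ∨ ¬F)
  step 7: (T ∧ ¬((F ∨ T) ∨ T)) ∨ ¬¬(T ∨ ¬F)
  step 8: ¬((F ∨ T) ∨ T) ∨ ¬¬(T ∨ ¬F)
  step 9: (¬(F ∨ T) ∧ ¬T) ∨ ¬¬(T ∨ ¬F)
  step 10: ((¬F ∧ ¬T) ∧ ¬T) ∨ ¬¬(T ∨ ¬F)
  step 11: ((T ∧ ¬T) ∧ ¬T) ∨ ¬¬(T ∨ ¬F)
  step 12: (¬T ∧ ¬T) ∨ ¬¬(T ∨ ¬F)
  step 13: ¬T ∨ ¬¬(T ∨ ¬F)
  step 14: F ∨ ¬¬(T ∨ ¬F)
  step 15: ¬¬(T ∨ ¬F)
  step 16: T ∨ ¬F
  step 17: T

Term B:
  start: ¬T ∨ ¬¬T
  step 1: F ∨ ¬¬T
  step 2: ¬¬T
  step 3: T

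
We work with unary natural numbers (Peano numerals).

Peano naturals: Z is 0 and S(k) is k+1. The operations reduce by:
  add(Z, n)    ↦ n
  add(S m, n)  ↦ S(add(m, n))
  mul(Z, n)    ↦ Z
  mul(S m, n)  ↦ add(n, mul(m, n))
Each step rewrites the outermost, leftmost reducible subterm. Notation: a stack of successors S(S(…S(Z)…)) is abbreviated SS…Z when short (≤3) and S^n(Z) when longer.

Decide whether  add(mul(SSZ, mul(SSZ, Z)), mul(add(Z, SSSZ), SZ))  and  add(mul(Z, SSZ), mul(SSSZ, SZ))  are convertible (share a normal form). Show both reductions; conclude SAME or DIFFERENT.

Answer: SAME — A ⇓ SSSZ, B ⇓ SSSZ

Reduction:
Term A:
  start: add(mul(SSZ, mul(SSZ, Z)), mul(add(Z, SSSZ), SZ))
  [1] add(add(mul(SSZ, Z), mul(SZ, mul(SSZ, Z))), mul(add(Z, SSSZ), SZ))
  [2] add(add(add(Z, mul(SZ, Z)), mul(SZ, mul(SSZ, Z))), mul(add(Z, SSSZ), SZ))
  [3] add(add(mul(SZ, Z), mul(SZ, mul(SSZ, Z))), mul(add(Z, SSSZ), SZ))
  [4] add(add(add(Z, mul(Z, Z)), mul(SZ, mul(SSZ, Z))), mul(add(Z, SSSZ), SZ))
  [5] add(add(mul(Z, Z), mul(SZ, mul(SSZ, Z))), mul(add(Z, SSSZ), SZ))
  [6] add(add(Z, mul(SZ, mul(SSZ, Z))), mul(add(Z, SSSZ), SZ))
  [7] add(mul(SZ, mul(SSZ, Z)), mul(add(Z, SSSZ), SZ))
  [8] add(add(mul(SSZ, Z), mul(Z, mul(SSZ, Z))), mul(add(Z, SSSZ), SZ))
  [9] add(add(add(Z, mul(SZ, Z)), mul(Z, mul(SSZ, Z))), mul(add(Z, SSSZ), SZ))
  [10] add(add(mul(SZ, Z), mul(Z, mul(SSZ, Z))), mul(add(Z, SSSZ), SZ))
  [11] add(add(add(Z, mul(Z, Z)), mul(Z, mul(SSZ, Z))), mul(add(Z, SSSZ), SZ))
  [12] add(add(mul(Z, Z), mul(Z, mul(SSZ, Z))), mul(add(Z, SSSZ), SZ))
  [13] add(add(Z, mul(Z, mul(SSZ, Z))), mul(add(Z, SSSZ), SZ))
  [14] add(mul(Z, mul(SSZ, Z)), mul(add(Z, SSSZ), SZ))
  [15] add(Z, mul(add(Z, SSSZ), SZ))
  [16] mul(add(Z, SSSZ), SZ)
  [17] mul(SSSZ, SZ)
  [18] add(SZ, mul(SSZ, SZ))
  [19] S(add(Z, mul(SSZ, SZ)))
  [20] S(mul(SSZ, SZ))
  [21] S(add(SZ, mul(SZ, SZ)))
  [22] S(S(add(Z, mul(SZ, SZ))))
  [23] S(S(mul(SZ, SZ)))
  [24] S(S(add(SZ, mul(Z, SZ))))
  [25] S(S(S(add(Z, mul(Z, SZ)))))
  [26] S(S(S(mul(Z, SZ))))
  [27] SSSZ

Term B:
  start: add(mul(Z, SSZ), mul(SSSZ, SZ))
  [1] add(Z, mul(SSSZ, SZ))
  [2] mul(SSSZ, SZ)
  [3] add(SZ, mul(SSZ, SZ))
  [4] S(add(Z, mul(SSZ, SZ)))
  [5] S(mul(SSZ, SZ))
  [6] S(add(SZ, mul(SZ, SZ)))
  [7] S(S(add(Z, mul(SZ, SZ))))
  [8] S(S(mul(SZ, SZ)))
  [9] S(S(add(SZ, mul(Z, SZ))))
  [10] S(S(S(add(Z, mul(Z, SZ)))))
  [11] S(S(S(mul(Z, SZ))))
  [12] SSSZ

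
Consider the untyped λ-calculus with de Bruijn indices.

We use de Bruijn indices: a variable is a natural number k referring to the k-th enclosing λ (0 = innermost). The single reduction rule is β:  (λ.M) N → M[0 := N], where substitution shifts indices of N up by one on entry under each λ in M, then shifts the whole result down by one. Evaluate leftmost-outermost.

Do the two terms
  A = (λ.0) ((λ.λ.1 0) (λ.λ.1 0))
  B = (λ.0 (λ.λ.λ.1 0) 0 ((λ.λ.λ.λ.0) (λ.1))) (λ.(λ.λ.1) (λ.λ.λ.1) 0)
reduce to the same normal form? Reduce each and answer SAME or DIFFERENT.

Term A:
  start: (λ.0) ((λ.λ.1 0) (λ.λ.1 0))
  [1] (λ.λ.1 0) (λ.λ.1 0)
  [2] λ.(λ.λ.1 0) 0
  [3] λ.λ.1 0

Term B:
  start: (λ.0 (λ.λ.λ.1 0) 0 ((λ.λ.λ.λ.0) (λ.1))) (λ.(λ.λ.1) (λ.λ.λ.1) 0)
  [1] (λ.(λ.λ.1) (λ.λ.λ.1) 0) (λ.λ.λ.1 0) (λ.(λ.λ.1) (λ.λ.λ.1) 0) ((λ.λ.λ.λ.0) (λ.λ.(λ.λ.1) (λ.λ.λ.1) 0))
  [2] (λ.λ.1) (λ.λ.λ.1) (λ.λ.λ.1 0) (λ.(λ.λ.1) (λ.λ.λ.1) 0) ((λ.λ.λ.λ.0) (λ.λ.(λ.λ.1) (λ.λ.λ.1) 0))
  [3] (λ.λ.λ.λ.1) (λ.λ.λ.1 0) (λ.(λ.λ.1) (λ.λ.λ.1) 0) ((λ.λ.λ.λ.0) (λ.λ.(λ.λ.1) (λ.λ.λ.1) 0))
  [4] (λ.λ.λ.1) (λ.(λ.λ.1) (λ.λ.λ.1) 0) ((λ.λ.λ.λ.0) (λ.λ.(λ.λ.1) (λ.λ.λ.1) 0))
  [5] (λ.λ.1) ((λ.λ.λ.λ.0) (λ.λ.(λ.λ.1) (λ.λ.λ.1) 0))
  [6] λ.(λ.λ.λ.λ.0) (λ.λ.(λ.λ.1) (λ.λ.λ.1) 0)
  [7] λ.λ.λ.λ.0

Answer: DIFFERENT — A ⇓ λ.λ.1 0, B ⇓ λ.λ.λ.λ.0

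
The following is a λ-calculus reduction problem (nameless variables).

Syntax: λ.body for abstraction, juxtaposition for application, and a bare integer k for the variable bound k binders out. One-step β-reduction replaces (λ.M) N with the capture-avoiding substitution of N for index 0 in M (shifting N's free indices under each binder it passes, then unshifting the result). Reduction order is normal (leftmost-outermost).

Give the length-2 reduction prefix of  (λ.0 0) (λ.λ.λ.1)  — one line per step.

Answer: after 2 steps: λ.λ.1

Working:
  start: (λ.0 0) (λ.λ.λ.1)
  [1] (λ.λ.λ.1) (λ.λ.λ.1)
  [2] λ.λ.1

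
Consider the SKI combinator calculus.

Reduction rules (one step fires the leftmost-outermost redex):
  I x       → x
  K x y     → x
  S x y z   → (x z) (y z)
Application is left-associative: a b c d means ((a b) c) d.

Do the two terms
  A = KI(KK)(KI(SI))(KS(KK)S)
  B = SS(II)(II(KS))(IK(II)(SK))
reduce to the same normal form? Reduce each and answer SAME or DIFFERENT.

Answer: SAME — A ⇓ SS, B ⇓ SS

Derivation:
Term A:
  start: KI(KK)(KI(SI))(KS(KK)S)
  step 1: I(KI(SI))(KS(KK)S)
  step 2: KI(SI)(KS(KK)S)
  step 3: I(KS(KK)S)
  step 4: KS(KK)S
  step 5: SS

Term B:
  start: SS(II)(II(KS))(IK(II)(SK))
  step 1: S(II(KS))(II(II(KS)))(IK(II)(SK))
  step 2: II(KS)(IK(II)(SK))(II(II(KS))(IK(II)(SK)))
  step 3: I(KS)(IK(II)(SK))(II(II(KS))(IK(II)(SK)))
  step 4: KS(IK(II)(SK))(II(II(KS))(IK(II)(SK)))
  step 5: S(II(II(KS))(IK(II)(SK)))
  step 6: S(I(II(KS))(IK(II)(SK)))
  step 7: S(II(KS)(IK(II)(SK)))
  step 8: S(I(KS)(IK(II)(SK)))
  step 9: S(KS(IK(II)(SK)))
  step 10: SS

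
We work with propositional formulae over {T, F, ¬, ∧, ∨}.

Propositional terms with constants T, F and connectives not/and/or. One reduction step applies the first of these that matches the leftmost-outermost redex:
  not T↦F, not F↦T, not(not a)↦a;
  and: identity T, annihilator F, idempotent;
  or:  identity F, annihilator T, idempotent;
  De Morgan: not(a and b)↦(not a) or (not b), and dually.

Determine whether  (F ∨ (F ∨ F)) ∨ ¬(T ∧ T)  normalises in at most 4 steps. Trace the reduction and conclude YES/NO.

  start: (F ∨ (F ∨ F)) ∨ ¬(T ∧ T)
  →1  (F ∨ F) ∨ ¬(T ∧ T)
  →2  F ∨ ¬(T ∧ T)
  →3  ¬(T ∧ T)
  →4  ¬T ∨ ¬T

Answer: NO — after 4 steps the term is ¬T ∨ ¬T, not yet normal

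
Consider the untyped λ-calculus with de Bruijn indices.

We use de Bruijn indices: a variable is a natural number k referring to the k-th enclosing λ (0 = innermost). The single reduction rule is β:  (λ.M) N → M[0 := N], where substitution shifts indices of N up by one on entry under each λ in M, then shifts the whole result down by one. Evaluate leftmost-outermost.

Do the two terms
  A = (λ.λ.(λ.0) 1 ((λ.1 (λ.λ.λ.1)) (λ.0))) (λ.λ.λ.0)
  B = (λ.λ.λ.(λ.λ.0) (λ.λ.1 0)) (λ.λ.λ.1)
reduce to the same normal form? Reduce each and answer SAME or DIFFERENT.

Answer: SAME — A ⇓ λ.λ.λ.0, B ⇓ λ.λ.λ.0

Working:
Term A:
  start: (λ.λ.(λ.0) 1 ((λ.1 (λ.λ.λ.1)) (λ.0))) (λ.λ.λ.0)
  [1] λ.(λ.0) (λ.λ.λ.0) ((λ.1 (λ.λ.λ.1)) (λ.0))
  [2] λ.(λ.λ.λ.0) ((λ.1 (λ.λ.λ.1)) (λ.0))
  [3] λ.λ.λ.0

Term B:
  start: (λ.λ.λ.(λ.λ.0) (λ.λ.1 0)) (λ.λ.λ.1)
  [1] λ.λ.(λ.λ.0) (λ.λ.1 0)
  [2] λ.λ.λ.0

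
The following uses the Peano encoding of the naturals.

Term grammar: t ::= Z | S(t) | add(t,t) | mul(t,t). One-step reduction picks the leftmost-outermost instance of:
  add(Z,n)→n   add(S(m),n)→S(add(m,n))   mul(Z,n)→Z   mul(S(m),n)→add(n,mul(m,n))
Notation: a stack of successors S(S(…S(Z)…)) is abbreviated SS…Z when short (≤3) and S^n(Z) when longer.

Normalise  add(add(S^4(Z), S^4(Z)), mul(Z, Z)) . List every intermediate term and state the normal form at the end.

Answer: normal form = S^8(Z)  (in 15 steps)

Reduction:
  start: add(add(S^4(Z), S^4(Z)), mul(Z, Z))
  step 1: add(S(add(SSSZ, S^4(Z))), mul(Z, Z))
  step 2: S(add(add(SSSZ, S^4(Z)), mul(Z, Z)))
  step 3: S(add(S(add(SSZ, S^4(Z))), mul(Z, Z)))
  step 4: S(S(add(add(SSZ, S^4(Z)), mul(Z, Z))))
  step 5: S(S(add(S(add(SZ, S^4(Z))), mul(Z, Z))))
  step 6: S(S(S(add(add(SZ, S^4(Z)), mul(Z, Z)))))
  step 7: S(S(S(add(S(add(Z, S^4(Z))), mul(Z, Z)))))
  step 8: S(S(S(S(add(add(Z, S^4(Z)), mul(Z, Z))))))
  step 9: S(S(S(S(add(S^4(Z), mul(Z, Z))))))
  step 10: S(S(S(S(S(add(SSSZ, mul(Z, Z)))))))
  step 11: S(S(S(S(S(S(add(SSZ, mul(Z, Z))))))))
  step 12: S(S(S(S(S(S(S(add(SZ, mul(Z, Z)))))))))
  step 13: S(S(S(S(S(S(S(S(add(Z, mul(Z, Z))))))))))
  step 14: S(S(S(S(S(S(S(S(mul(Z, Z)))))))))
  step 15: S^8(Z)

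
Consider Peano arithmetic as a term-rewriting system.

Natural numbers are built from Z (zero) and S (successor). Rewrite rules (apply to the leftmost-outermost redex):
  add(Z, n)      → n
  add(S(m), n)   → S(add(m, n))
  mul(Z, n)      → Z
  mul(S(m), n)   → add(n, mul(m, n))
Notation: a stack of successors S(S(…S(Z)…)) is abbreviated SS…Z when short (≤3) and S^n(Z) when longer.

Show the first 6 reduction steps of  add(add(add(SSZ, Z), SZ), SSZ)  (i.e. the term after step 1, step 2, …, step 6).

  start: add(add(add(SSZ, Z), SZ), SSZ)
  →1  add(add(S(add(SZ, Z)), SZ), SSZ)
  →2  add(S(add(add(SZ, Z), SZ)), SSZ)
  →3  S(add(add(add(SZ, Z), SZ), SSZ))
  →4  S(add(add(S(add(Z, Z)), SZ), SSZ))
  →5  S(add(S(add(add(Z, Z), SZ)), SSZ))
  →6  S(S(add(add(add(Z, Z), SZ), SSZ)))

Answer: after 6 steps: S(S(add(add(add(Z, Z), SZ), SSZ)))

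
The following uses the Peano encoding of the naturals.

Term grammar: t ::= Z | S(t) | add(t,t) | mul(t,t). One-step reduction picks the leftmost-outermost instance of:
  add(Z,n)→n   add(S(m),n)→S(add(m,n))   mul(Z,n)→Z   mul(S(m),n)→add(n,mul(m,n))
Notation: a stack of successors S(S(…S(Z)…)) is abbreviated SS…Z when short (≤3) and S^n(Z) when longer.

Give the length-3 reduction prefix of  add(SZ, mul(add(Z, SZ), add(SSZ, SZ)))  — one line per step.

Answer: after 3 steps: S(mul(SZ, add(SSZ, SZ)))

Derivation:
  start: add(SZ, mul(add(Z, SZ), add(SSZ, SZ)))
  →1  S(add(Z, mul(add(Z, SZ), add(SSZ, SZ))))
  →2  S(mul(add(Z, SZ), add(SSZ, SZ)))
  →3  S(mul(SZ, add(SSZ, SZ)))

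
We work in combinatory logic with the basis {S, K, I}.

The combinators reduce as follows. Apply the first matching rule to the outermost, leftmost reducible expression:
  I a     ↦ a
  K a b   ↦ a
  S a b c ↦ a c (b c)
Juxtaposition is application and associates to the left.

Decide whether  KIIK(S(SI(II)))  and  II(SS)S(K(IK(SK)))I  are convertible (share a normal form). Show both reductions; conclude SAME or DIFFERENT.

Term A:
  start: KIIK(S(SI(II)))
  →1  IK(S(SI(II)))
  →2  K(S(SI(II)))
  →3  K(S(SII))

Term B:
  start: II(SS)S(K(IK(SK)))I
  →1  I(SS)S(K(IK(SK)))I
  →2  SSS(K(IK(SK)))I
  →3  S(K(IK(SK)))(S(K(IK(SK))))I
  →4  K(IK(SK))I(S(K(IK(SK)))I)
  →5  IK(SK)(S(K(IK(SK)))I)
  →6  K(SK)(S(K(IK(SK)))I)
  →7  SK

Answer: DIFFERENT — A ⇓ K(S(SII)), B ⇓ SK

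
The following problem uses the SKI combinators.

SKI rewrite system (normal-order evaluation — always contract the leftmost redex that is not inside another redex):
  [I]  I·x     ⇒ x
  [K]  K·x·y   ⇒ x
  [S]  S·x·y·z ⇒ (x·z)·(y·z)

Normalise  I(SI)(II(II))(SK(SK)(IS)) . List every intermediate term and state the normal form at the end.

Answer: normal form = SS  (in 13 steps)

Reduction:
  start: I(SI)(II(II))(SK(SK)(IS))
  →1  SI(II(II))(SK(SK)(IS))
  →2  I(SK(SK)(IS))(II(II)(SK(SK)(IS)))
  →3  SK(SK)(IS)(II(II)(SK(SK)(IS)))
  →4  K(IS)(SK(IS))(II(II)(SK(SK)(IS)))
  →5  IS(II(II)(SK(SK)(IS)))
  →6  S(II(II)(SK(SK)(IS)))
  →7  S(I(II)(SK(SK)(IS)))
  →8  S(II(SK(SK)(IS)))
  →9  S(I(SK(SK)(IS)))
  →10  S(SK(SK)(IS))
  →11  S(K(IS)(SK(IS)))
  →12  S(IS)
  →13  SS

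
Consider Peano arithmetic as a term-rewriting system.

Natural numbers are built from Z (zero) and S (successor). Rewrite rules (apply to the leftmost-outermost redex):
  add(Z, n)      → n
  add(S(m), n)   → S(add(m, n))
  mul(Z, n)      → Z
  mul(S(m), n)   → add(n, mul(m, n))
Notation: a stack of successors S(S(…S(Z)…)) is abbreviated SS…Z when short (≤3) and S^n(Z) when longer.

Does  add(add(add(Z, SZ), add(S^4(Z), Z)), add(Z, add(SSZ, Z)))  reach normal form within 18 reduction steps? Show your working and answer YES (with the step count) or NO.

  start: add(add(add(Z, SZ), add(S^4(Z), Z)), add(Z, add(SSZ, Z)))
  step 1: add(add(SZ, add(S^4(Z), Z)), add(Z, add(SSZ, Z)))
  step 2: add(S(add(Z, add(S^4(Z), Z))), add(Z, add(SSZ, Z)))
  step 3: S(add(add(Z, add(S^4(Z), Z)), add(Z, add(SSZ, Z))))
  step 4: S(add(add(S^4(Z), Z), add(Z, add(SSZ, Z))))
  step 5: S(add(S(add(SSSZ, Z)), add(Z, add(SSZ, Z))))
  step 6: S(S(add(add(SSSZ, Z), add(Z, add(SSZ, Z)))))
  step 7: S(S(add(S(add(SSZ, Z)), add(Z, add(SSZ, Z)))))
  step 8: S(S(S(add(add(SSZ, Z), add(Z, add(SSZ, Z))))))
  step 9: S(S(S(add(S(add(SZ, Z)), add(Z, add(SSZ, Z))))))
  step 10: S(S(S(S(add(add(SZ, Z), add(Z, add(SSZ, Z)))))))
  step 11: S(S(S(S(add(S(add(Z, Z)), add(Z, add(SSZ, Z)))))))
  step 12: S(S(S(S(S(add(add(Z, Z), add(Z, add(SSZ, Z))))))))
  step 13: S(S(S(S(S(add(Z, add(Z, add(SSZ, Z))))))))
  step 14: S(S(S(S(S(add(Z, add(SSZ, Z)))))))
  step 15: S(S(S(S(S(add(SSZ, Z))))))
  step 16: S(S(S(S(S(S(add(SZ, Z)))))))
  step 17: S(S(S(S(S(S(S(add(Z, Z))))))))
  step 18: S^7(Z)

Answer: YES — reaches normal form S^7(Z) in 18 ≤ 18 steps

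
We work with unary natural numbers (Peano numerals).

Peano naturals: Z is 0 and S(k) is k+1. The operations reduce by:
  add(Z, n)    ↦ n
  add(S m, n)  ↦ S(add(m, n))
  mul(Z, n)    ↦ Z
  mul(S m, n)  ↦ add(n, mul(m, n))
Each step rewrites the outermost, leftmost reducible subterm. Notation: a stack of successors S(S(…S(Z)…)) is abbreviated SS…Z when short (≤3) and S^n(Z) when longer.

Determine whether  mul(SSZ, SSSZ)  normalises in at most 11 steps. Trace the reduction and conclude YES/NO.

Answer: YES — reaches normal form S^6(Z) in 11 ≤ 11 steps

Reduction:
  start: mul(SSZ, SSSZ)
  step 1: add(SSSZ, mul(SZ, SSSZ))
  step 2: S(add(SSZ, mul(SZ, SSSZ)))
  step 3: S(S(add(SZ, mul(SZ, SSSZ))))
  step 4: S(S(S(add(Z, mul(SZ, SSSZ)))))
  step 5: S(S(S(mul(SZ, SSSZ))))
  step 6: S(S(S(add(SSSZ, mul(Z, SSSZ)))))
  step 7: S(S(S(S(add(SSZ, mul(Z, SSSZ))))))
  step 8: S(S(S(S(S(add(SZ, mul(Z, SSSZ)))))))
  step 9: S(S(S(S(S(S(add(Z, mul(Z, SSSZ))))))))
  step 10: S(S(S(S(S(S(mul(Z, SSSZ)))))))
  step 11: S^6(Z)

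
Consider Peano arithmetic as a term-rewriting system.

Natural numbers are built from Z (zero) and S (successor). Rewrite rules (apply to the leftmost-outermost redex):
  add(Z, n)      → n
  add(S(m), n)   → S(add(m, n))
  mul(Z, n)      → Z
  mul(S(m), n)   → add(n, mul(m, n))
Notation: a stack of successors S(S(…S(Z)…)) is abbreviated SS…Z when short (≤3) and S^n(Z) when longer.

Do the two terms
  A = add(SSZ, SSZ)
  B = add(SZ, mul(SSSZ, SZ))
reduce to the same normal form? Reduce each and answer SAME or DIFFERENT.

Answer: SAME — A ⇓ S^4(Z), B ⇓ S^4(Z)

Derivation:
Term A:
  start: add(SSZ, SSZ)
  →1  S(add(SZ, SSZ))
  →2  S(S(add(Z, SSZ)))
  →3  S^4(Z)

Term B:
  start: add(SZ, mul(SSSZ, SZ))
  →1  S(add(Z, mul(SSSZ, SZ)))
  →2  S(mul(SSSZ, SZ))
  →3  S(add(SZ, mul(SSZ, SZ)))
  →4  S(S(add(Z, mul(SSZ, SZ))))
  →5  S(S(mul(SSZ, SZ)))
  →6  S(S(add(SZ, mul(SZ, SZ))))
  →7  S(S(S(add(Z, mul(SZ, SZ)))))
  →8  S(S(S(mul(SZ, SZ))))
  →9  S(S(S(add(SZ, mul(Z, SZ)))))
  →10  S(S(S(S(add(Z, mul(Z, SZ))))))
  →11  S(S(S(S(mul(Z, SZ)))))
  →12  S^4(Z)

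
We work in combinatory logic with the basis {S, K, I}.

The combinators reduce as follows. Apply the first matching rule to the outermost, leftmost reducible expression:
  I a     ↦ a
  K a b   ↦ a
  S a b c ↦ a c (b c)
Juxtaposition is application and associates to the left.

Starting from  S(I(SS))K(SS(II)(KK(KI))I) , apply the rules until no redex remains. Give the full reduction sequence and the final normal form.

  start: S(I(SS))K(SS(II)(KK(KI))I)
  step 1: I(SS)(SS(II)(KK(KI))I)(K(SS(II)(KK(KI))I))
  step 2: SS(SS(II)(KK(KI))I)(K(SS(II)(KK(KI))I))
  step 3: S(K(SS(II)(KK(KI))I))(SS(II)(KK(KI))I(K(SS(II)(KK(KI))I)))
  step 4: S(K(S(KK(KI))(II(KK(KI)))I))(SS(II)(KK(KI))I(K(SS(II)(KK(KI))I)))
  step 5: S(K(KK(KI)I(II(KK(KI))I)))(SS(II)(KK(KI))I(K(SS(II)(KK(KI))I)))
  step 6: S(K(KI(II(KK(KI))I)))(SS(II)(KK(KI))I(K(SS(II)(KK(KI))I)))
  step 7: S(KI)(SS(II)(KK(KI))I(K(SS(II)(KK(KI))I)))
  step 8: S(KI)(S(KK(KI))(II(KK(KI)))I(K(SS(II)(KK(KI))I)))
  step 9: S(KI)(KK(KI)I(II(KK(KI))I)(K(SS(II)(KK(KI))I)))
  step 10: S(KI)(KI(II(KK(KI))I)(K(SS(II)(KK(KI))I)))
  step 11: S(KI)(I(K(SS(II)(KK(KI))I)))
  step 12: S(KI)(K(SS(II)(KK(KI))I))
  step 13: S(KI)(K(S(KK(KI))(II(KK(KI)))I))
  step 14: S(KI)(K(KK(KI)I(II(KK(KI))I)))
  step 15: S(KI)(K(KI(II(KK(KI))I)))
  step 16: S(KI)(KI)

Answer: normal form = S(KI)(KI)  (in 16 steps)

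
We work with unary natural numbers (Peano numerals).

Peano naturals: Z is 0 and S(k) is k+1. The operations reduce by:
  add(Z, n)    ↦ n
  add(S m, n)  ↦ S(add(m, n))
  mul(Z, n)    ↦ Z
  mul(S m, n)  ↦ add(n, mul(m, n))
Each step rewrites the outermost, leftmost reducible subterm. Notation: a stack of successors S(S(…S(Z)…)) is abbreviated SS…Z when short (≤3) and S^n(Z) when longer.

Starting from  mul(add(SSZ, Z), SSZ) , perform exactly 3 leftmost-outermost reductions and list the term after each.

Answer: after 3 steps: S(add(SZ, mul(add(SZ, Z), SSZ)))

Derivation:
  start: mul(add(SSZ, Z), SSZ)
  [1] mul(S(add(SZ, Z)), SSZ)
  [2] add(SSZ, mul(add(SZ, Z), SSZ))
  [3] S(add(SZ, mul(add(SZ, Z), SSZ)))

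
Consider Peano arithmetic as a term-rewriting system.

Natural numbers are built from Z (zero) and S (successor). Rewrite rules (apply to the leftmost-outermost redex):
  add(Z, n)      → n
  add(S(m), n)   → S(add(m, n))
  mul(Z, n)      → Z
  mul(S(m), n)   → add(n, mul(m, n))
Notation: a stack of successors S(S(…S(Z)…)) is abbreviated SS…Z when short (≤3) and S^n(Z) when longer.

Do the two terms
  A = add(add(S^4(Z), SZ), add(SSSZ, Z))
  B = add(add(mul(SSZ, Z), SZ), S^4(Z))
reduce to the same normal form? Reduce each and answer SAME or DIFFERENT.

Answer: DIFFERENT — A ⇓ S^8(Z), B ⇓ S^5(Z)

Working:
Term A:
  start: add(add(S^4(Z), SZ), add(SSSZ, Z))
  step 1: add(S(add(SSSZ, SZ)), add(SSSZ, Z))
  step 2: S(add(add(SSSZ, SZ), add(SSSZ, Z)))
  step 3: S(add(S(add(SSZ, SZ)), add(SSSZ, Z)))
  step 4: S(S(add(add(SSZ, SZ), add(SSSZ, Z))))
  step 5: S(S(add(S(add(SZ, SZ)), add(SSSZ, Z))))
  step 6: S(S(S(add(add(SZ, SZ), add(SSSZ, Z)))))
  step 7: S(S(S(add(S(add(Z, SZ)), add(SSSZ, Z)))))
  step 8: S(S(S(S(add(add(Z, SZ), add(SSSZ, Z))))))
  step 9: S(S(S(S(add(SZ, add(SSSZ, Z))))))
  step 10: S(S(S(S(S(add(Z, add(SSSZ, Z)))))))
  step 11: S(S(S(S(S(add(SSSZ, Z))))))
  step 12: S(S(S(S(S(S(add(SSZ, Z)))))))
  step 13: S(S(S(S(S(S(S(add(SZ, Z))))))))
  step 14: S(S(S(S(S(S(S(S(add(Z, Z)))))))))
  step 15: S^8(Z)

Term B:
  start: add(add(mul(SSZ, Z), SZ), S^4(Z))
  step 1: add(add(add(Z, mul(SZ, Z)), SZ), S^4(Z))
  step 2: add(add(mul(SZ, Z), SZ), S^4(Z))
  step 3: add(add(add(Z, mul(Z, Z)), SZ), S^4(Z))
  step 4: add(add(mul(Z, Z), SZ), S^4(Z))
  step 5: add(add(Z, SZ), S^4(Z))
  step 6: add(SZ, S^4(Z))
  step 7: S(add(Z, S^4(Z)))
  step 8: S^5(Z)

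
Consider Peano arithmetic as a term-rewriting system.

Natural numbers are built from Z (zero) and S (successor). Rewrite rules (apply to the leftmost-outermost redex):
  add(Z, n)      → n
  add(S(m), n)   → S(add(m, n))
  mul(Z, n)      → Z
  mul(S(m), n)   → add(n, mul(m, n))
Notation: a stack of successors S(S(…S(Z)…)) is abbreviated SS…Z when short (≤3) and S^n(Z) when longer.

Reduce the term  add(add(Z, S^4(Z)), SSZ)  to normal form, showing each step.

  start: add(add(Z, S^4(Z)), SSZ)
  step 1: add(S^4(Z), SSZ)
  step 2: S(add(SSSZ, SSZ))
  step 3: S(S(add(SSZ, SSZ)))
  step 4: S(S(S(add(SZ, SSZ))))
  step 5: S(S(S(S(add(Z, SSZ)))))
  step 6: S^6(Z)

Answer: normal form = S^6(Z)  (in 6 steps)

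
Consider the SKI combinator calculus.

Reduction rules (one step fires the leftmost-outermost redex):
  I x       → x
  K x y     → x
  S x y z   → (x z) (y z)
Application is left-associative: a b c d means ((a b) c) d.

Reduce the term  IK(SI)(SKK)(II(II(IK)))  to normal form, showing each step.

  start: IK(SI)(SKK)(II(II(IK)))
  [1] K(SI)(SKK)(II(II(IK)))
  [2] SI(II(II(IK)))
  [3] SI(I(II(IK)))
  [4] SI(II(IK))
  [5] SI(I(IK))
  [6] SI(IK)
  [7] SIK

Answer: normal form = SIK  (in 7 steps)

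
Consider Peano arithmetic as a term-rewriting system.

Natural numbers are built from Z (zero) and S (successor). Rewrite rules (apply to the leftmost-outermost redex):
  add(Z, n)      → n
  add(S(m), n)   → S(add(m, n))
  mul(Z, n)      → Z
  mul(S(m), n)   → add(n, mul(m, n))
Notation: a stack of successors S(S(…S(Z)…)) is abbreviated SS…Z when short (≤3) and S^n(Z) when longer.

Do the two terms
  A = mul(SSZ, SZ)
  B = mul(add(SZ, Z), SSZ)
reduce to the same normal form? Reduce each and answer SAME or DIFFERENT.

Term A:
  start: mul(SSZ, SZ)
  [1] add(SZ, mul(SZ, SZ))
  [2] S(add(Z, mul(SZ, SZ)))
  [3] S(mul(SZ, SZ))
  [4] S(add(SZ, mul(Z, SZ)))
  [5] S(S(add(Z, mul(Z, SZ))))
  [6] S(S(mul(Z, SZ)))
  [7] SSZ

Term B:
  start: mul(add(SZ, Z), SSZ)
  [1] mul(S(add(Z, Z)), SSZ)
  [2] add(SSZ, mul(add(Z, Z), SSZ))
  [3] S(add(SZ, mul(add(Z, Z), SSZ)))
  [4] S(S(add(Z, mul(add(Z, Z), SSZ))))
  [5] S(S(mul(add(Z, Z), SSZ)))
  [6] S(S(mul(Z, SSZ)))
  [7] SSZ

Answer: SAME — A ⇓ SSZ, B ⇓ SSZ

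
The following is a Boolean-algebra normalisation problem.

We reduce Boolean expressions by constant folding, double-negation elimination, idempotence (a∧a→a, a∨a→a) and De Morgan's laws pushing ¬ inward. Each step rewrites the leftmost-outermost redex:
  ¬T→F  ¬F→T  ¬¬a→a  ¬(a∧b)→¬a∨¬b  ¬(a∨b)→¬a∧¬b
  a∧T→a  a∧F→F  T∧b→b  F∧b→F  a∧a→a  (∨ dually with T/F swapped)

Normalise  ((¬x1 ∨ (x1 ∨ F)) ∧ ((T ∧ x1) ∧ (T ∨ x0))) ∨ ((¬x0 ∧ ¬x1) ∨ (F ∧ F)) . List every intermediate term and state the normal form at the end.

Answer: normal form = ((¬x1 ∨ x1) ∧ x1) ∨ (¬x0 ∧ ¬x1)  (in 6 steps)

Working:
  start: ((¬x1 ∨ (x1 ∨ F)) ∧ ((T ∧ x1) ∧ (T ∨ x0))) ∨ ((¬x0 ∧ ¬x1) ∨ (F ∧ F))
  step 1: ((¬x1 ∨ x1) ∧ ((T ∧ x1) ∧ (T ∨ x0))) ∨ ((¬x0 ∧ ¬x1) ∨ (F ∧ F))
  step 2: ((¬x1 ∨ x1) ∧ (x1 ∧ (T ∨ x0))) ∨ ((¬x0 ∧ ¬x1) ∨ (F ∧ F))
  step 3: ((¬x1 ∨ x1) ∧ (x1 ∧ T)) ∨ ((¬x0 ∧ ¬x1) ∨ (F ∧ F))
  step 4: ((¬x1 ∨ x1) ∧ x1) ∨ ((¬x0 ∧ ¬x1) ∨ (F ∧ F))
  step 5: ((¬x1 ∨ x1) ∧ x1) ∨ ((¬x0 ∧ ¬x1) ∨ F)
  step 6: ((¬x1 ∨ x1) ∧ x1) ∨ (¬x0 ∧ ¬x1)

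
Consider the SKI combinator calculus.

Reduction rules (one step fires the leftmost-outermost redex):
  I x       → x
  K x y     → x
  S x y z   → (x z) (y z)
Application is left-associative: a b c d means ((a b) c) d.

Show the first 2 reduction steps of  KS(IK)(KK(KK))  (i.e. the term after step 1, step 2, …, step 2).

  start: KS(IK)(KK(KK))
  step 1: S(KK(KK))
  step 2: SK

Answer: after 2 steps: SK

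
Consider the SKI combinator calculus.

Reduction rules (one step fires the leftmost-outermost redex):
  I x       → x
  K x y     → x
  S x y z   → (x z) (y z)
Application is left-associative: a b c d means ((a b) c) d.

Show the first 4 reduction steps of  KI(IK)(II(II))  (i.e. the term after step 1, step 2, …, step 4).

Answer: after 4 steps: II

Derivation:
  start: KI(IK)(II(II))
  [1] I(II(II))
  [2] II(II)
  [3] I(II)
  [4] II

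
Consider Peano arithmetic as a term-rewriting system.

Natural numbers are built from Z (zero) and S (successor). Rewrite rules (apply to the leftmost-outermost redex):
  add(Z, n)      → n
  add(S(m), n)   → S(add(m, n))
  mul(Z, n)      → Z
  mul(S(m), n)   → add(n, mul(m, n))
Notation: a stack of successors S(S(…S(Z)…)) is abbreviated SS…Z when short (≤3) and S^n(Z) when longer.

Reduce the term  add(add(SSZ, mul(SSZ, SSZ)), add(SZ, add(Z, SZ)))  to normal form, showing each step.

  start: add(add(SSZ, mul(SSZ, SSZ)), add(SZ, add(Z, SZ)))
  step 1: add(S(add(SZ, mul(SSZ, SSZ))), add(SZ, add(Z, SZ)))
  step 2: S(add(add(SZ, mul(SSZ, SSZ)), add(SZ, add(Z, SZ))))
  step 3: S(add(S(add(Z, mul(SSZ, SSZ))), add(SZ, add(Z, SZ))))
  step 4: S(S(add(add(Z, mul(SSZ, SSZ)), add(SZ, add(Z, SZ)))))
  step 5: S(S(add(mul(SSZ, SSZ), add(SZ, add(Z, SZ)))))
  step 6: S(S(add(add(SSZ, mul(SZ, SSZ)), add(SZ, add(Z, SZ)))))
  step 7: S(S(add(S(add(SZ, mul(SZ, SSZ))), add(SZ, add(Z, SZ)))))
  step 8: S(S(S(add(add(SZ, mul(SZ, SSZ)), add(SZ, add(Z, SZ))))))
  step 9: S(S(S(add(S(add(Z, mul(SZ, SSZ))), add(SZ, add(Z, SZ))))))
  step 10: S(S(S(S(add(add(Z, mul(SZ, SSZ)), add(SZ, add(Z, SZ)))))))
  step 11: S(S(S(S(add(mul(SZ, SSZ), add(SZ, add(Z, SZ)))))))
  step 12: S(S(S(S(add(add(SSZ, mul(Z, SSZ)), add(SZ, add(Z, SZ)))))))
  step 13: S(S(S(S(add(S(add(SZ, mul(Z, SSZ))), add(SZ, add(Z, SZ)))))))
  step 14: S(S(S(S(S(add(add(SZ, mul(Z, SSZ)), add(SZ, add(Z, SZ))))))))
  step 15: S(S(S(S(S(add(S(add(Z, mul(Z, SSZ))), add(SZ, add(Z, SZ))))))))
  step 16: S(S(S(S(S(S(add(add(Z, mul(Z, SSZ)), add(SZ, add(Z, SZ)))))))))
  step 17: S(S(S(S(S(S(add(mul(Z, SSZ), add(SZ, add(Z, SZ)))))))))
  step 18: S(S(S(S(S(S(add(Z, add(SZ, add(Z, SZ)))))))))
  step 19: S(S(S(S(S(S(add(SZ, add(Z, SZ))))))))
  step 20: S(S(S(S(S(S(S(add(Z, add(Z, SZ)))))))))
  step 21: S(S(S(S(S(S(S(add(Z, SZ))))))))
  step 22: S^8(Z)

Answer: normal form = S^8(Z)  (in 22 steps)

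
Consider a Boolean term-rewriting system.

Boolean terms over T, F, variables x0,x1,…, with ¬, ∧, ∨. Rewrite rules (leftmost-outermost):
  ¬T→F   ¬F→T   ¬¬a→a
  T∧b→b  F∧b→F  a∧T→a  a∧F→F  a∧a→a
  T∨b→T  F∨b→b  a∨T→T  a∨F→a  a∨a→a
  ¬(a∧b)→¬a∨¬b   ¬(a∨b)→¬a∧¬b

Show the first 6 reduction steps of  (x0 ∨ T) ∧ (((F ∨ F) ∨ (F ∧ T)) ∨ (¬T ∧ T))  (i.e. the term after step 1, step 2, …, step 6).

  start: (x0 ∨ T) ∧ (((F ∨ F) ∨ (F ∧ T)) ∨ (¬T ∧ T))
  step 1: T ∧ (((F ∨ F) ∨ (F ∧ T)) ∨ (¬T ∧ T))
  step 2: ((F ∨ F) ∨ (F ∧ T)) ∨ (¬T ∧ T)
  step 3: (F ∨ (F ∧ T)) ∨ (¬T ∧ T)
  step 4: (F ∧ T) ∨ (¬T ∧ T)
  step 5: F ∨ (¬T ∧ T)
  step 6: ¬T ∧ T

Answer: after 6 steps: ¬T ∧ T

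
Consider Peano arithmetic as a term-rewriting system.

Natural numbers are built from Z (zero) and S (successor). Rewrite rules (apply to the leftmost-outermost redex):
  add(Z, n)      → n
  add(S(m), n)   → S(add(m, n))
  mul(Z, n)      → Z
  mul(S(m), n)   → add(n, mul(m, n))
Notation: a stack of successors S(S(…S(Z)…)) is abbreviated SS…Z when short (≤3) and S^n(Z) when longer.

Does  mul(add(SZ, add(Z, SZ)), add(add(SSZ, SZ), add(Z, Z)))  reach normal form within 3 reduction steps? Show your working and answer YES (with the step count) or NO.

Answer: NO — after 3 steps the term is add(add(S(add(SZ, SZ)), add(Z, Z)), mul(add(Z, add(Z, SZ)), add(add(SSZ, SZ), add(Z, Z)))), not yet normal

Reduction:
  start: mul(add(SZ, add(Z, SZ)), add(add(SSZ, SZ), add(Z, Z)))
  step 1: mul(S(add(Z, add(Z, SZ))), add(add(SSZ, SZ), add(Z, Z)))
  step 2: add(add(add(SSZ, SZ), add(Z, Z)), mul(add(Z, add(Z, SZ)), add(add(SSZ, SZ), add(Z, Z))))
  step 3: add(add(S(add(SZ, SZ)), add(Z, Z)), mul(add(Z, add(Z, SZ)), add(add(SSZ, SZ), add(Z, Z))))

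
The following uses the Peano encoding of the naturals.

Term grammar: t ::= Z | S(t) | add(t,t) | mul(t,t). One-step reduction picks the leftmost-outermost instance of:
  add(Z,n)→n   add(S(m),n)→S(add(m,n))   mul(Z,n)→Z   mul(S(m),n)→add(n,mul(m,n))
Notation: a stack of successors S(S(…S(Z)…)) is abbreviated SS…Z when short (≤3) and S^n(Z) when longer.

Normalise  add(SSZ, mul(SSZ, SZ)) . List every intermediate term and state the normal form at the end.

Answer: normal form = S^4(Z)  (in 10 steps)

Derivation:
  start: add(SSZ, mul(SSZ, SZ))
  step 1: S(add(SZ, mul(SSZ, SZ)))
  step 2: S(S(add(Z, mul(SSZ, SZ))))
  step 3: S(S(mul(SSZ, SZ)))
  step 4: S(S(add(SZ, mul(SZ, SZ))))
  step 5: S(S(S(add(Z, mul(SZ, SZ)))))
  step 6: S(S(S(mul(SZ, SZ))))
  step 7: S(S(S(add(SZ, mul(Z, SZ)))))
  step 8: S(S(S(S(add(Z, mul(Z, SZ))))))
  step 9: S(S(S(S(mul(Z, SZ)))))
  step 10: S^4(Z)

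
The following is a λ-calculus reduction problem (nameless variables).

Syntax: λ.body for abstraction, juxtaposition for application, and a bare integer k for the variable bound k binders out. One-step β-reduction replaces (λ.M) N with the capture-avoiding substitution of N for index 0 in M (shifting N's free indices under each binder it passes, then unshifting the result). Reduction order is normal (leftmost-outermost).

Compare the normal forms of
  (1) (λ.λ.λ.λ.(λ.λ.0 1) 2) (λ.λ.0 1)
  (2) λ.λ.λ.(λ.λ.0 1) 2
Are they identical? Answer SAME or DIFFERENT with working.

Term A:
  start: (λ.λ.λ.λ.(λ.λ.0 1) 2) (λ.λ.0 1)
  [1] λ.λ.λ.(λ.λ.0 1) 2
  [2] λ.λ.λ.λ.0 3

Term B:
  start: λ.λ.λ.(λ.λ.0 1) 2
  [1] λ.λ.λ.λ.0 3

Answer: SAME — A ⇓ λ.λ.λ.λ.0 3, B ⇓ λ.λ.λ.λ.0 3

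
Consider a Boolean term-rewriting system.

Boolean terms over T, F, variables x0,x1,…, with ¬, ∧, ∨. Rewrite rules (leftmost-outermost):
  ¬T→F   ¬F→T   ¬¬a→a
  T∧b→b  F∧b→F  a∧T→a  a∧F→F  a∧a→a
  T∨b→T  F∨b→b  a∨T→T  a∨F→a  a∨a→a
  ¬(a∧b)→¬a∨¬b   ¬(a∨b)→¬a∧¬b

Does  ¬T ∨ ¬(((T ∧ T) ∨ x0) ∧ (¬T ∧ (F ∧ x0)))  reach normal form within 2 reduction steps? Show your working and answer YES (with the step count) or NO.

Answer: NO — after 2 steps the term is ¬(((T ∧ T) ∨ x0) ∧ (¬T ∧ (F ∧ x0))), not yet normal

Working:
  start: ¬T ∨ ¬(((T ∧ T) ∨ x0) ∧ (¬T ∧ (F ∧ x0)))
  →1  F ∨ ¬(((T ∧ T) ∨ x0) ∧ (¬T ∧ (F ∧ x0)))
  →2  ¬(((T ∧ T) ∨ x0) ∧ (¬T ∧ (F ∧ x0)))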